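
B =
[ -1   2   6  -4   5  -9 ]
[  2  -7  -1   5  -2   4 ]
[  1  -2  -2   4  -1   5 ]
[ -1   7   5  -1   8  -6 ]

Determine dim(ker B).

Row reduce to echelon form.
R2 ← R2 + (2)·R1: [0, -3, 11, -3, 8, -14]
R3 ← R3 + R1: [0, 0, 4, 0, 4, -4]
R4 ← R4 − R1: [0, 5, -1, 3, 3, 3]
R4 ← R4 + (5/3)·R2: [0, 0, 52/3, -2, 49/3, -61/3]
R4 ← R4 − (13/3)·R3: [0, 0, 0, -2, -1, -3]
4 nonzero rows, so rank(B) = 4.
B has 6 columns; by rank–nullity, nullity = 6 − 4 = 2.

2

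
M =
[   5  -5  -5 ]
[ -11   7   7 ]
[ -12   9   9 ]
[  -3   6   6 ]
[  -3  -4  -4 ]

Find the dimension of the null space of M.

1

Row reduce to echelon form.
R2 ← R2 + (11/5)·R1: [0, -4, -4]
R3 ← R3 + (12/5)·R1: [0, -3, -3]
R4 ← R4 + (3/5)·R1: [0, 3, 3]
R5 ← R5 + (3/5)·R1: [0, -7, -7]
R3 ← R3 − (3/4)·R2: [0, 0, 0]
R4 ← R4 + (3/4)·R2: [0, 0, 0]
R5 ← R5 − (7/4)·R2: [0, 0, 0]
2 nonzero rows, so rank(M) = 2.
M has 3 columns; by rank–nullity, nullity = 3 − 2 = 1.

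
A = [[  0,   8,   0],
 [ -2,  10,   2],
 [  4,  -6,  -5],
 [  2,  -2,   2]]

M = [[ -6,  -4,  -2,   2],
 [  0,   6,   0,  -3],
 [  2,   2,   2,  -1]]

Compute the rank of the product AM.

First compute AM:
[[  0,  48,   0, -24],
 [ 16,  72,   8, -36],
 [-34, -62, -18,  31],
 [ -8, -16,   0,   8]]
Now row reduce the product.
Swap R1 ↔ R2
R3 ← R3 + (17/8)·R1: [0, 91, -1, -91/2]
R4 ← R4 + (1/2)·R1: [0, 20, 4, -10]
R3 ← R3 − (91/48)·R2: [0, 0, -1, 0]
R4 ← R4 − (5/12)·R2: [0, 0, 4, 0]
R4 ← R4 + (4)·R3: [0, 0, 0, 0]
3 nonzero rows, so rank(AM) = 3.

3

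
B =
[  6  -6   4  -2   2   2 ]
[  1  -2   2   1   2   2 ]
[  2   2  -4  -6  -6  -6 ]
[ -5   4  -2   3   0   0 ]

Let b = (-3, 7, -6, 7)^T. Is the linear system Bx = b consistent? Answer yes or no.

no

Row reduce the augmented matrix [B | b].
R2 ← R2 − (1/6)·R1: [0, -1, 4/3, 4/3, 5/3, 5/3, 15/2]
R3 ← R3 − (1/3)·R1: [0, 4, -16/3, -16/3, -20/3, -20/3, -5]
R4 ← R4 + (5/6)·R1: [0, -1, 4/3, 4/3, 5/3, 5/3, 9/2]
R3 ← R3 + (4)·R2: [0, 0, 0, 0, 0, 0, 25]
R4 ← R4 − R2: [0, 0, 0, 0, 0, 0, -3]
R4 ← R4 + (3/25)·R3: [0, 0, 0, 0, 0, 0, 0]
The echelon form has 3 nonzero rows; the last pivot sits in the augmented column, so rank(B) = 2 but rank([B|b]) = 3.
Since the ranks differ, the system is inconsistent.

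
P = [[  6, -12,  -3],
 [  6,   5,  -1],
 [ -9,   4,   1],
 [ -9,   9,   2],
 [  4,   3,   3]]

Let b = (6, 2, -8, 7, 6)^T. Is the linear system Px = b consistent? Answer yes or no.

Row reduce the augmented matrix [P | b].
R2 ← R2 − R1: [0, 17, 2, -4]
R3 ← R3 + (3/2)·R1: [0, -14, -7/2, 1]
R4 ← R4 + (3/2)·R1: [0, -9, -5/2, 16]
R5 ← R5 − (2/3)·R1: [0, 11, 5, 2]
R3 ← R3 + (14/17)·R2: [0, 0, -63/34, -39/17]
R4 ← R4 + (9/17)·R2: [0, 0, -49/34, 236/17]
R5 ← R5 − (11/17)·R2: [0, 0, 63/17, 78/17]
R4 ← R4 − (7/9)·R3: [0, 0, 0, 47/3]
R5 ← R5 + (2)·R3: [0, 0, 0, 0]
The echelon form has 4 nonzero rows; the last pivot sits in the augmented column, so rank(P) = 3 but rank([P|b]) = 4.
Since the ranks differ, the system is inconsistent.

no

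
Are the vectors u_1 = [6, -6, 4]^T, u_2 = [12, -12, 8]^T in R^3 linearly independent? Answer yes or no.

Form the matrix with these vectors as rows and row reduce.
R2 ← R2 − (2)·R1: [0, 0, 0]
1 nonzero row, so the 2 vectors span a space of dimension 1.
Since 1 < 2, the vectors are linearly dependent.

no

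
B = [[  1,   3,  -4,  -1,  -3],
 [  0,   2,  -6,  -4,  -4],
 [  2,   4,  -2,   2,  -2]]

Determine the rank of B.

2

Row reduce to echelon form.
R3 ← R3 − (2)·R1: [0, -2, 6, 4, 4]
R3 ← R3 + R2: [0, 0, 0, 0, 0]
Echelon form has 2 nonzero rows, so rank(B) = 2.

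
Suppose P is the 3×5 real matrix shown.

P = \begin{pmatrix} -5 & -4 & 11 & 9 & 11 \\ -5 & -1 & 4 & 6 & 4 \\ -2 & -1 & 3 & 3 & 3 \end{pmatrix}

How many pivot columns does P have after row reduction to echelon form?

Row reduce to echelon form.
R2 ← R2 − R1: [0, 3, -7, -3, -7]
R3 ← R3 − (2/5)·R1: [0, 3/5, -7/5, -3/5, -7/5]
R3 ← R3 − (1/5)·R2: [0, 0, 0, 0, 0]
Echelon form has 2 nonzero rows, so rank(P) = 2.
Each nonzero row contributes one pivot column: 2 pivot columns.

2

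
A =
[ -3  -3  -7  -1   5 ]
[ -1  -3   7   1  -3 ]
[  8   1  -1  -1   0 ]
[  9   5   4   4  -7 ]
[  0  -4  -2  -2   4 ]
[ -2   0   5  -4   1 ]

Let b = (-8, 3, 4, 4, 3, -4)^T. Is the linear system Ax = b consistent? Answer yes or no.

Row reduce the augmented matrix [A | b].
R2 ← R2 − (1/3)·R1: [0, -2, 28/3, 4/3, -14/3, 17/3]
R3 ← R3 + (8/3)·R1: [0, -7, -59/3, -11/3, 40/3, -52/3]
R4 ← R4 + (3)·R1: [0, -4, -17, 1, 8, -20]
R6 ← R6 − (2/3)·R1: [0, 2, 29/3, -10/3, -7/3, 4/3]
R3 ← R3 − (7/2)·R2: [0, 0, -157/3, -25/3, 89/3, -223/6]
R4 ← R4 − (2)·R2: [0, 0, -107/3, -5/3, 52/3, -94/3]
R5 ← R5 − (2)·R2: [0, 0, -62/3, -14/3, 40/3, -25/3]
R6 ← R6 + R2: [0, 0, 19, -2, -7, 7]
R4 ← R4 − (107/157)·R3: [0, 0, 0, 630/157, -453/157, -1885/314]
R5 ← R5 − (62/157)·R3: [0, 0, 0, -216/157, 254/157, 996/157]
R6 ← R6 + (57/157)·R3: [0, 0, 0, -789/157, 592/157, -2039/314]
R5 ← R5 + (12/35)·R4: [0, 0, 0, 0, 22/35, 30/7]
R6 ← R6 + (263/210)·R4: [0, 0, 0, 0, 11/70, -1177/84]
R6 ← R6 − (1/4)·R5: [0, 0, 0, 0, 0, -181/12]
The echelon form has 6 nonzero rows; the last pivot sits in the augmented column, so rank(A) = 5 but rank([A|b]) = 6.
Since the ranks differ, the system is inconsistent.

no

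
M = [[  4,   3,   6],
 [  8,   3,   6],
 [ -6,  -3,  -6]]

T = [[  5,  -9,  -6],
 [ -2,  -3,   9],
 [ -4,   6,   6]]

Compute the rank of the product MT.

2

First compute MT:
[[-10,  -9,  39],
 [ 10, -45,  15],
 [  0,  27, -27]]
Now row reduce the product.
R2 ← R2 + R1: [0, -54, 54]
R3 ← R3 + (1/2)·R2: [0, 0, 0]
2 nonzero rows, so rank(MT) = 2.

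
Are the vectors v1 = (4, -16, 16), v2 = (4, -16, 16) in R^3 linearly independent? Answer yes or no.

no

Form the matrix with these vectors as rows and row reduce.
R2 ← R2 − R1: [0, 0, 0]
1 nonzero row, so the 2 vectors span a space of dimension 1.
Since 1 < 2, the vectors are linearly dependent.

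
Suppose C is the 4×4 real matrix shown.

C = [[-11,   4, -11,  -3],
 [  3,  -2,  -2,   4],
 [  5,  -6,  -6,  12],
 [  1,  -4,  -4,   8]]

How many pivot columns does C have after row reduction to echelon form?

3

Row reduce to echelon form.
R2 ← R2 + (3/11)·R1: [0, -10/11, -5, 35/11]
R3 ← R3 + (5/11)·R1: [0, -46/11, -11, 117/11]
R4 ← R4 + (1/11)·R1: [0, -40/11, -5, 85/11]
R3 ← R3 − (23/5)·R2: [0, 0, 12, -4]
R4 ← R4 − (4)·R2: [0, 0, 15, -5]
R4 ← R4 − (5/4)·R3: [0, 0, 0, 0]
Echelon form has 3 nonzero rows, so rank(C) = 3.
Each nonzero row contributes one pivot column: 3 pivot columns.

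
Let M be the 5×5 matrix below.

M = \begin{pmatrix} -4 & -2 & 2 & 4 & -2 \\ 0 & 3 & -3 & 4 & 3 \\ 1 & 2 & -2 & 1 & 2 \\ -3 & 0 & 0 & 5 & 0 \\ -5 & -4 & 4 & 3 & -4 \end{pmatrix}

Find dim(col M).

2

Row reduce to echelon form.
R3 ← R3 + (1/4)·R1: [0, 3/2, -3/2, 2, 3/2]
R4 ← R4 − (3/4)·R1: [0, 3/2, -3/2, 2, 3/2]
R5 ← R5 − (5/4)·R1: [0, -3/2, 3/2, -2, -3/2]
R3 ← R3 − (1/2)·R2: [0, 0, 0, 0, 0]
R4 ← R4 − (1/2)·R2: [0, 0, 0, 0, 0]
R5 ← R5 + (1/2)·R2: [0, 0, 0, 0, 0]
Echelon form has 2 nonzero rows, so rank(M) = 2.
The column space has dimension equal to the rank: 2.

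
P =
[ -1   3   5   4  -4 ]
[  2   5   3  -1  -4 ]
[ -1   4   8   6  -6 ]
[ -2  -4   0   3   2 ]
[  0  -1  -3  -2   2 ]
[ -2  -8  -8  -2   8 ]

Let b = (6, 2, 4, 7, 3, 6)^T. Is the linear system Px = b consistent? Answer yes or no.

Row reduce the augmented matrix [P | b].
R2 ← R2 + (2)·R1: [0, 11, 13, 7, -12, 14]
R3 ← R3 − R1: [0, 1, 3, 2, -2, -2]
R4 ← R4 − (2)·R1: [0, -10, -10, -5, 10, -5]
R6 ← R6 − (2)·R1: [0, -14, -18, -10, 16, -6]
R3 ← R3 − (1/11)·R2: [0, 0, 20/11, 15/11, -10/11, -36/11]
R4 ← R4 + (10/11)·R2: [0, 0, 20/11, 15/11, -10/11, 85/11]
R5 ← R5 + (1/11)·R2: [0, 0, -20/11, -15/11, 10/11, 47/11]
R6 ← R6 + (14/11)·R2: [0, 0, -16/11, -12/11, 8/11, 130/11]
R4 ← R4 − R3: [0, 0, 0, 0, 0, 11]
R5 ← R5 + R3: [0, 0, 0, 0, 0, 1]
R6 ← R6 + (4/5)·R3: [0, 0, 0, 0, 0, 46/5]
R5 ← R5 − (1/11)·R4: [0, 0, 0, 0, 0, 0]
R6 ← R6 − (46/55)·R4: [0, 0, 0, 0, 0, 0]
The echelon form has 4 nonzero rows; the last pivot sits in the augmented column, so rank(P) = 3 but rank([P|b]) = 4.
Since the ranks differ, the system is inconsistent.

no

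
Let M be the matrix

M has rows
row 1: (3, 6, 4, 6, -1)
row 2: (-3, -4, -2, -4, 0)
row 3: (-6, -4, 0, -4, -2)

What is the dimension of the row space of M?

2

Row reduce to echelon form.
R2 ← R2 + R1: [0, 2, 2, 2, -1]
R3 ← R3 + (2)·R1: [0, 8, 8, 8, -4]
R3 ← R3 − (4)·R2: [0, 0, 0, 0, 0]
Echelon form has 2 nonzero rows, so rank(M) = 2.
The row space has dimension equal to the rank: 2.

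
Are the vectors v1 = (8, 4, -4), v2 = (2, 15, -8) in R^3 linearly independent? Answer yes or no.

Form the matrix with these vectors as rows and row reduce.
R2 ← R2 − (1/4)·R1: [0, 14, -7]
2 nonzero rows, so the 2 vectors span a space of dimension 2.
Since 2 = 2, the vectors are linearly independent.

yes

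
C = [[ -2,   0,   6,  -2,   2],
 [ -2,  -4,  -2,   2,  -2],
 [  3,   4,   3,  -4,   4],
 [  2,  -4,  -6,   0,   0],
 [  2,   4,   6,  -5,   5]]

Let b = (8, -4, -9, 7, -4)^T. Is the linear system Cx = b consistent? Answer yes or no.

no

Row reduce the augmented matrix [C | b].
R2 ← R2 − R1: [0, -4, -8, 4, -4, -12]
R3 ← R3 + (3/2)·R1: [0, 4, 12, -7, 7, 3]
R4 ← R4 + R1: [0, -4, 0, -2, 2, 15]
R5 ← R5 + R1: [0, 4, 12, -7, 7, 4]
R3 ← R3 + R2: [0, 0, 4, -3, 3, -9]
R4 ← R4 − R2: [0, 0, 8, -6, 6, 27]
R5 ← R5 + R2: [0, 0, 4, -3, 3, -8]
R4 ← R4 − (2)·R3: [0, 0, 0, 0, 0, 45]
R5 ← R5 − R3: [0, 0, 0, 0, 0, 1]
R5 ← R5 − (1/45)·R4: [0, 0, 0, 0, 0, 0]
The echelon form has 4 nonzero rows; the last pivot sits in the augmented column, so rank(C) = 3 but rank([C|b]) = 4.
Since the ranks differ, the system is inconsistent.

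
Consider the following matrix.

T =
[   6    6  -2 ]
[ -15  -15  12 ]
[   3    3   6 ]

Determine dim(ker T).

Row reduce to echelon form.
R2 ← R2 + (5/2)·R1: [0, 0, 7]
R3 ← R3 − (1/2)·R1: [0, 0, 7]
R3 ← R3 − R2: [0, 0, 0]
2 nonzero rows, so rank(T) = 2.
T has 3 columns; by rank–nullity, nullity = 3 − 2 = 1.

1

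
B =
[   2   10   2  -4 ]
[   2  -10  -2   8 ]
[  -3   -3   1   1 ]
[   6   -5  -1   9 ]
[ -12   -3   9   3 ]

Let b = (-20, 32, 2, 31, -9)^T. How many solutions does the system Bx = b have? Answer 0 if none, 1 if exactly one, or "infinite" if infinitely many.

Row reduce the augmented matrix [B | b].
R2 ← R2 − R1: [0, -20, -4, 12, 52]
R3 ← R3 + (3/2)·R1: [0, 12, 4, -5, -28]
R4 ← R4 − (3)·R1: [0, -35, -7, 21, 91]
R5 ← R5 + (6)·R1: [0, 57, 21, -21, -129]
R3 ← R3 + (3/5)·R2: [0, 0, 8/5, 11/5, 16/5]
R4 ← R4 − (7/4)·R2: [0, 0, 0, 0, 0]
R5 ← R5 + (57/20)·R2: [0, 0, 48/5, 66/5, 96/5]
R5 ← R5 − (6)·R3: [0, 0, 0, 0, 0]
The echelon form has 3 nonzero rows, and every pivot lies in the first 4 columns, so rank(B) = rank([B|b]) = 3.
The system is consistent.
rank = 3 < 4 unknowns, so there are infinitely many solutions.

infinite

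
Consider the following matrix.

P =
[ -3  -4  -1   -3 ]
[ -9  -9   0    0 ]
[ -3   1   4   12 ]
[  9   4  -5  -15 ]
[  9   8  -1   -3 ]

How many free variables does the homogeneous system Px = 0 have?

Row reduce to echelon form.
R2 ← R2 − (3)·R1: [0, 3, 3, 9]
R3 ← R3 − R1: [0, 5, 5, 15]
R4 ← R4 + (3)·R1: [0, -8, -8, -24]
R5 ← R5 + (3)·R1: [0, -4, -4, -12]
R3 ← R3 − (5/3)·R2: [0, 0, 0, 0]
R4 ← R4 + (8/3)·R2: [0, 0, 0, 0]
R5 ← R5 + (4/3)·R2: [0, 0, 0, 0]
2 nonzero rows, so rank(P) = 2.
P has 4 columns; by rank–nullity, nullity = 4 − 2 = 2.

2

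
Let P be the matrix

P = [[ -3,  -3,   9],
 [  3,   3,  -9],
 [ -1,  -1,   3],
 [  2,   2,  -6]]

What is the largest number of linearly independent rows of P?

1

Row reduce to echelon form.
R2 ← R2 + R1: [0, 0, 0]
R3 ← R3 − (1/3)·R1: [0, 0, 0]
R4 ← R4 + (2/3)·R1: [0, 0, 0]
Echelon form has 1 nonzero row, so rank(P) = 1.
The rank gives the maximum number of linearly independent rows: 1.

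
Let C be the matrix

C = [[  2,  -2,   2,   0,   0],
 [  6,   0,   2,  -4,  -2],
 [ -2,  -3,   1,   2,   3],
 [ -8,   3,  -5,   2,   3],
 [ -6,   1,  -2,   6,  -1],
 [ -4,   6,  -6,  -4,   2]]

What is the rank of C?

3

Row reduce to echelon form.
R2 ← R2 − (3)·R1: [0, 6, -4, -4, -2]
R3 ← R3 + R1: [0, -5, 3, 2, 3]
R4 ← R4 + (4)·R1: [0, -5, 3, 2, 3]
R5 ← R5 + (3)·R1: [0, -5, 4, 6, -1]
R6 ← R6 + (2)·R1: [0, 2, -2, -4, 2]
R3 ← R3 + (5/6)·R2: [0, 0, -1/3, -4/3, 4/3]
R4 ← R4 + (5/6)·R2: [0, 0, -1/3, -4/3, 4/3]
R5 ← R5 + (5/6)·R2: [0, 0, 2/3, 8/3, -8/3]
R6 ← R6 − (1/3)·R2: [0, 0, -2/3, -8/3, 8/3]
R4 ← R4 − R3: [0, 0, 0, 0, 0]
R5 ← R5 + (2)·R3: [0, 0, 0, 0, 0]
R6 ← R6 − (2)·R3: [0, 0, 0, 0, 0]
Echelon form has 3 nonzero rows, so rank(C) = 3.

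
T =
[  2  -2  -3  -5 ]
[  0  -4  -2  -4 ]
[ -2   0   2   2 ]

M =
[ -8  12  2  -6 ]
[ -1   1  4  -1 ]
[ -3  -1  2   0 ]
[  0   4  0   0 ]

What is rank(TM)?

3

First compute TM:
[[ -5,   5, -10, -10],
 [ 10, -18, -20,   4],
 [ 10, -18,   0,  12]]
Now row reduce the product.
R2 ← R2 + (2)·R1: [0, -8, -40, -16]
R3 ← R3 + (2)·R1: [0, -8, -20, -8]
R3 ← R3 − R2: [0, 0, 20, 8]
3 nonzero rows, so rank(TM) = 3.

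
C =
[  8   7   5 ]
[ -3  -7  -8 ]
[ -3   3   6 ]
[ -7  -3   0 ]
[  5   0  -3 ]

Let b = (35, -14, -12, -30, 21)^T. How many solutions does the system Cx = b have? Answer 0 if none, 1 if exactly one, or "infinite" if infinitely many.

Row reduce the augmented matrix [C | b].
R2 ← R2 + (3/8)·R1: [0, -35/8, -49/8, -7/8]
R3 ← R3 + (3/8)·R1: [0, 45/8, 63/8, 9/8]
R4 ← R4 + (7/8)·R1: [0, 25/8, 35/8, 5/8]
R5 ← R5 − (5/8)·R1: [0, -35/8, -49/8, -7/8]
R3 ← R3 + (9/7)·R2: [0, 0, 0, 0]
R4 ← R4 + (5/7)·R2: [0, 0, 0, 0]
R5 ← R5 − R2: [0, 0, 0, 0]
The echelon form has 2 nonzero rows, and every pivot lies in the first 3 columns, so rank(C) = rank([C|b]) = 2.
The system is consistent.
rank = 2 < 3 unknowns, so there are infinitely many solutions.

infinite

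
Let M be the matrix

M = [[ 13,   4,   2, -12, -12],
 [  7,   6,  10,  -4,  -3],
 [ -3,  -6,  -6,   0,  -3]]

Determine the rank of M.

3

Row reduce to echelon form.
R2 ← R2 − (7/13)·R1: [0, 50/13, 116/13, 32/13, 45/13]
R3 ← R3 + (3/13)·R1: [0, -66/13, -72/13, -36/13, -75/13]
R3 ← R3 + (33/25)·R2: [0, 0, 156/25, 12/25, -6/5]
Echelon form has 3 nonzero rows, so rank(M) = 3.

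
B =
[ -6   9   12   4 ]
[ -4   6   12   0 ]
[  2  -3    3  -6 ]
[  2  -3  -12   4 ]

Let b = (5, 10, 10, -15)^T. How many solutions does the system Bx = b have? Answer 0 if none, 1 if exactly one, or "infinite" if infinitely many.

Row reduce the augmented matrix [B | b].
R2 ← R2 − (2/3)·R1: [0, 0, 4, -8/3, 20/3]
R3 ← R3 + (1/3)·R1: [0, 0, 7, -14/3, 35/3]
R4 ← R4 + (1/3)·R1: [0, 0, -8, 16/3, -40/3]
R3 ← R3 − (7/4)·R2: [0, 0, 0, 0, 0]
R4 ← R4 + (2)·R2: [0, 0, 0, 0, 0]
The echelon form has 2 nonzero rows, and every pivot lies in the first 4 columns, so rank(B) = rank([B|b]) = 2.
The system is consistent.
rank = 2 < 4 unknowns, so there are infinitely many solutions.

infinite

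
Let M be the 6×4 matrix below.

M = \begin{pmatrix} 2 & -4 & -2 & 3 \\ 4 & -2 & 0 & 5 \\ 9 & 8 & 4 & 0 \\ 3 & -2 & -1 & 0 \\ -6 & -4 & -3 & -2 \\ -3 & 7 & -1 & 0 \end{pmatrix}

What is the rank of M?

Row reduce to echelon form.
R2 ← R2 − (2)·R1: [0, 6, 4, -1]
R3 ← R3 − (9/2)·R1: [0, 26, 13, -27/2]
R4 ← R4 − (3/2)·R1: [0, 4, 2, -9/2]
R5 ← R5 + (3)·R1: [0, -16, -9, 7]
R6 ← R6 + (3/2)·R1: [0, 1, -4, 9/2]
R3 ← R3 − (13/3)·R2: [0, 0, -13/3, -55/6]
R4 ← R4 − (2/3)·R2: [0, 0, -2/3, -23/6]
R5 ← R5 + (8/3)·R2: [0, 0, 5/3, 13/3]
R6 ← R6 − (1/6)·R2: [0, 0, -14/3, 14/3]
R4 ← R4 − (2/13)·R3: [0, 0, 0, -63/26]
R5 ← R5 + (5/13)·R3: [0, 0, 0, 21/26]
R6 ← R6 − (14/13)·R3: [0, 0, 0, 189/13]
R5 ← R5 + (1/3)·R4: [0, 0, 0, 0]
R6 ← R6 + (6)·R4: [0, 0, 0, 0]
Echelon form has 4 nonzero rows, so rank(M) = 4.

4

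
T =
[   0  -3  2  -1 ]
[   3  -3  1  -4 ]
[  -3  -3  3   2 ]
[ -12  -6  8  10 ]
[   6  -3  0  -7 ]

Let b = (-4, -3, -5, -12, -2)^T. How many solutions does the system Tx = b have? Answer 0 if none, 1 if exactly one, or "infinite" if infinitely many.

infinite

Row reduce the augmented matrix [T | b].
Swap R1 ↔ R2
R3 ← R3 + R1: [0, -6, 4, -2, -8]
R4 ← R4 + (4)·R1: [0, -18, 12, -6, -24]
R5 ← R5 − (2)·R1: [0, 3, -2, 1, 4]
R3 ← R3 − (2)·R2: [0, 0, 0, 0, 0]
R4 ← R4 − (6)·R2: [0, 0, 0, 0, 0]
R5 ← R5 + R2: [0, 0, 0, 0, 0]
The echelon form has 2 nonzero rows, and every pivot lies in the first 4 columns, so rank(T) = rank([T|b]) = 2.
The system is consistent.
rank = 2 < 4 unknowns, so there are infinitely many solutions.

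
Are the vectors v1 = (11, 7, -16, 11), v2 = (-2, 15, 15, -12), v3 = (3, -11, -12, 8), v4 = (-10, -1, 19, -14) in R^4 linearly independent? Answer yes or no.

Form the matrix with these vectors as rows and row reduce.
R2 ← R2 + (2/11)·R1: [0, 179/11, 133/11, -10]
R3 ← R3 − (3/11)·R1: [0, -142/11, -84/11, 5]
R4 ← R4 + (10/11)·R1: [0, 59/11, 49/11, -4]
R3 ← R3 + (142/179)·R2: [0, 0, 350/179, -525/179]
R4 ← R4 − (59/179)·R2: [0, 0, 84/179, -126/179]
R4 ← R4 − (6/25)·R3: [0, 0, 0, 0]
3 nonzero rows, so the 4 vectors span a space of dimension 3.
Since 3 < 4, the vectors are linearly dependent.

no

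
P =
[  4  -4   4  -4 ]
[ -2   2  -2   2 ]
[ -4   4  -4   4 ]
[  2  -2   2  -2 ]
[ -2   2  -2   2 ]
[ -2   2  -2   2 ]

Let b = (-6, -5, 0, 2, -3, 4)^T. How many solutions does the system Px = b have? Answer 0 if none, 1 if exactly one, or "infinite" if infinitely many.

Row reduce the augmented matrix [P | b].
R2 ← R2 + (1/2)·R1: [0, 0, 0, 0, -8]
R3 ← R3 + R1: [0, 0, 0, 0, -6]
R4 ← R4 − (1/2)·R1: [0, 0, 0, 0, 5]
R5 ← R5 + (1/2)·R1: [0, 0, 0, 0, -6]
R6 ← R6 + (1/2)·R1: [0, 0, 0, 0, 1]
R3 ← R3 − (3/4)·R2: [0, 0, 0, 0, 0]
R4 ← R4 + (5/8)·R2: [0, 0, 0, 0, 0]
R5 ← R5 − (3/4)·R2: [0, 0, 0, 0, 0]
R6 ← R6 + (1/8)·R2: [0, 0, 0, 0, 0]
The echelon form has 2 nonzero rows; the last pivot sits in the augmented column, so rank(P) = 1 but rank([P|b]) = 2.
Since the ranks differ, the system is inconsistent.
It has no solutions.

0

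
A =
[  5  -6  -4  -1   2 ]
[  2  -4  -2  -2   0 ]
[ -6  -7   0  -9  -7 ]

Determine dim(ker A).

2

Row reduce to echelon form.
R2 ← R2 − (2/5)·R1: [0, -8/5, -2/5, -8/5, -4/5]
R3 ← R3 + (6/5)·R1: [0, -71/5, -24/5, -51/5, -23/5]
R3 ← R3 − (71/8)·R2: [0, 0, -5/4, 4, 5/2]
3 nonzero rows, so rank(A) = 3.
A has 5 columns; by rank–nullity, nullity = 5 − 3 = 2.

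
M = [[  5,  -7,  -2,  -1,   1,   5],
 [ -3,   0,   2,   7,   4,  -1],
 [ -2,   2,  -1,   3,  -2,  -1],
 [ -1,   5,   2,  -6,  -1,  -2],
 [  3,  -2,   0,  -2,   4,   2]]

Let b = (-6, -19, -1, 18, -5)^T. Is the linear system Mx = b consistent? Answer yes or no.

Row reduce the augmented matrix [M | b].
R2 ← R2 + (3/5)·R1: [0, -21/5, 4/5, 32/5, 23/5, 2, -113/5]
R3 ← R3 + (2/5)·R1: [0, -4/5, -9/5, 13/5, -8/5, 1, -17/5]
R4 ← R4 + (1/5)·R1: [0, 18/5, 8/5, -31/5, -4/5, -1, 84/5]
R5 ← R5 − (3/5)·R1: [0, 11/5, 6/5, -7/5, 17/5, -1, -7/5]
R3 ← R3 − (4/21)·R2: [0, 0, -41/21, 29/21, -52/21, 13/21, 19/21]
R4 ← R4 + (6/7)·R2: [0, 0, 16/7, -5/7, 22/7, 5/7, -18/7]
R5 ← R5 + (11/21)·R2: [0, 0, 34/21, 41/21, 122/21, 1/21, -278/21]
R4 ← R4 + (48/41)·R3: [0, 0, 0, 37/41, 10/41, 59/41, -62/41]
R5 ← R5 + (34/41)·R3: [0, 0, 0, 127/41, 154/41, 23/41, -512/41]
R5 ← R5 − (127/37)·R4: [0, 0, 0, 0, 108/37, -162/37, -270/37]
The echelon form has 5 nonzero rows, and every pivot lies in the first 6 columns, so rank(M) = rank([M|b]) = 5.
The system is consistent.

yes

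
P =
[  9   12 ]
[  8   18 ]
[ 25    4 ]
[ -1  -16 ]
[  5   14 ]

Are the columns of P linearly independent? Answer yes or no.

Row reduce P to echelon form.
R2 ← R2 − (8/9)·R1: [0, 22/3]
R3 ← R3 − (25/9)·R1: [0, -88/3]
R4 ← R4 + (1/9)·R1: [0, -44/3]
R5 ← R5 − (5/9)·R1: [0, 22/3]
R3 ← R3 + (4)·R2: [0, 0]
R4 ← R4 + (2)·R2: [0, 0]
R5 ← R5 − R2: [0, 0]
2 pivots among 2 columns.
Every column is a pivot column, so the columns are linearly independent.

yes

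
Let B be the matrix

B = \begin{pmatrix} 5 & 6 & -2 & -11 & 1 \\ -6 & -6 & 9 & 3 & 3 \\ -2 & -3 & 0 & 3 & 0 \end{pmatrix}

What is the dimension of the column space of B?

Row reduce to echelon form.
R2 ← R2 + (6/5)·R1: [0, 6/5, 33/5, -51/5, 21/5]
R3 ← R3 + (2/5)·R1: [0, -3/5, -4/5, -7/5, 2/5]
R3 ← R3 + (1/2)·R2: [0, 0, 5/2, -13/2, 5/2]
Echelon form has 3 nonzero rows, so rank(B) = 3.
The column space has dimension equal to the rank: 3.

3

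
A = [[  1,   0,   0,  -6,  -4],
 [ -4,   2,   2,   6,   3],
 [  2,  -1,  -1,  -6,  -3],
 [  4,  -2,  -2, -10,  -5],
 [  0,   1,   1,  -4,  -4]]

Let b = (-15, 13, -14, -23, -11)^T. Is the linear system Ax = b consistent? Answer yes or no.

yes

Row reduce the augmented matrix [A | b].
R2 ← R2 + (4)·R1: [0, 2, 2, -18, -13, -47]
R3 ← R3 − (2)·R1: [0, -1, -1, 6, 5, 16]
R4 ← R4 − (4)·R1: [0, -2, -2, 14, 11, 37]
R3 ← R3 + (1/2)·R2: [0, 0, 0, -3, -3/2, -15/2]
R4 ← R4 + R2: [0, 0, 0, -4, -2, -10]
R5 ← R5 − (1/2)·R2: [0, 0, 0, 5, 5/2, 25/2]
R4 ← R4 − (4/3)·R3: [0, 0, 0, 0, 0, 0]
R5 ← R5 + (5/3)·R3: [0, 0, 0, 0, 0, 0]
The echelon form has 3 nonzero rows, and every pivot lies in the first 5 columns, so rank(A) = rank([A|b]) = 3.
The system is consistent.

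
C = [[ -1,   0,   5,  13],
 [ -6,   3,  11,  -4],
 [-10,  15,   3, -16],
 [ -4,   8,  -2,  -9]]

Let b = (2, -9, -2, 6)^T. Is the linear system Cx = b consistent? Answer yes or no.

Row reduce the augmented matrix [C | b].
R2 ← R2 − (6)·R1: [0, 3, -19, -82, -21]
R3 ← R3 − (10)·R1: [0, 15, -47, -146, -22]
R4 ← R4 − (4)·R1: [0, 8, -22, -61, -2]
R3 ← R3 − (5)·R2: [0, 0, 48, 264, 83]
R4 ← R4 − (8/3)·R2: [0, 0, 86/3, 473/3, 54]
R4 ← R4 − (43/72)·R3: [0, 0, 0, 0, 319/72]
The echelon form has 4 nonzero rows; the last pivot sits in the augmented column, so rank(C) = 3 but rank([C|b]) = 4.
Since the ranks differ, the system is inconsistent.

no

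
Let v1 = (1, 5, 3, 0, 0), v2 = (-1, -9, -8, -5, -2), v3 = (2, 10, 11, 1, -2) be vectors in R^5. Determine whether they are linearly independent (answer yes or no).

yes

Form the matrix with these vectors as rows and row reduce.
R2 ← R2 + R1: [0, -4, -5, -5, -2]
R3 ← R3 − (2)·R1: [0, 0, 5, 1, -2]
3 nonzero rows, so the 3 vectors span a space of dimension 3.
Since 3 = 3, the vectors are linearly independent.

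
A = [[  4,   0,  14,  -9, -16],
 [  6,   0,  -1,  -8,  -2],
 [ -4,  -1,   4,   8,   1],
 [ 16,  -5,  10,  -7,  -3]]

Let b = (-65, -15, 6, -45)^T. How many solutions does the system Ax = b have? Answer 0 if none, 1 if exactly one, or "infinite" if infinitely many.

Row reduce the augmented matrix [A | b].
R2 ← R2 − (3/2)·R1: [0, 0, -22, 11/2, 22, 165/2]
R3 ← R3 + R1: [0, -1, 18, -1, -15, -59]
R4 ← R4 − (4)·R1: [0, -5, -46, 29, 61, 215]
Swap R2 ↔ R3
R4 ← R4 − (5)·R2: [0, 0, -136, 34, 136, 510]
R4 ← R4 − (68/11)·R3: [0, 0, 0, 0, 0, 0]
The echelon form has 3 nonzero rows, and every pivot lies in the first 5 columns, so rank(A) = rank([A|b]) = 3.
The system is consistent.
rank = 3 < 5 unknowns, so there are infinitely many solutions.

infinite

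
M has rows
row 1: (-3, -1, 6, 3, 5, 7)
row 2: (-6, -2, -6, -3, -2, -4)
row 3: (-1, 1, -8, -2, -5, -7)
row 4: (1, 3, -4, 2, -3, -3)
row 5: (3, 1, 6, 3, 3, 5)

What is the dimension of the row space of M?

Row reduce to echelon form.
R2 ← R2 − (2)·R1: [0, 0, -18, -9, -12, -18]
R3 ← R3 − (1/3)·R1: [0, 4/3, -10, -3, -20/3, -28/3]
R4 ← R4 + (1/3)·R1: [0, 8/3, -2, 3, -4/3, -2/3]
R5 ← R5 + R1: [0, 0, 12, 6, 8, 12]
Swap R2 ↔ R3
R4 ← R4 − (2)·R2: [0, 0, 18, 9, 12, 18]
R4 ← R4 + R3: [0, 0, 0, 0, 0, 0]
R5 ← R5 + (2/3)·R3: [0, 0, 0, 0, 0, 0]
Echelon form has 3 nonzero rows, so rank(M) = 3.
The row space has dimension equal to the rank: 3.

3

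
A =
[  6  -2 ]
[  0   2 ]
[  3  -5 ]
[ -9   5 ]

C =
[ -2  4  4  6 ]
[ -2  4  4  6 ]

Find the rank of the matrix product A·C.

1

First compute AC:
[[ -8,  16,  16,  24],
 [ -4,   8,   8,  12],
 [  4,  -8,  -8, -12],
 [  8, -16, -16, -24]]
Now row reduce the product.
R2 ← R2 − (1/2)·R1: [0, 0, 0, 0]
R3 ← R3 + (1/2)·R1: [0, 0, 0, 0]
R4 ← R4 + R1: [0, 0, 0, 0]
1 nonzero row, so rank(AC) = 1.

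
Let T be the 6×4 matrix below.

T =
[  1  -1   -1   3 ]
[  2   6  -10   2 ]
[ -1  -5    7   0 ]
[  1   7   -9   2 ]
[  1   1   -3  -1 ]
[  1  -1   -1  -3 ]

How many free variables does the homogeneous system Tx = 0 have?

1

Row reduce to echelon form.
R2 ← R2 − (2)·R1: [0, 8, -8, -4]
R3 ← R3 + R1: [0, -6, 6, 3]
R4 ← R4 − R1: [0, 8, -8, -1]
R5 ← R5 − R1: [0, 2, -2, -4]
R6 ← R6 − R1: [0, 0, 0, -6]
R3 ← R3 + (3/4)·R2: [0, 0, 0, 0]
R4 ← R4 − R2: [0, 0, 0, 3]
R5 ← R5 − (1/4)·R2: [0, 0, 0, -3]
Swap R3 ↔ R4
R5 ← R5 + R3: [0, 0, 0, 0]
R6 ← R6 + (2)·R3: [0, 0, 0, 0]
3 nonzero rows, so rank(T) = 3.
T has 4 columns; by rank–nullity, nullity = 4 − 3 = 1.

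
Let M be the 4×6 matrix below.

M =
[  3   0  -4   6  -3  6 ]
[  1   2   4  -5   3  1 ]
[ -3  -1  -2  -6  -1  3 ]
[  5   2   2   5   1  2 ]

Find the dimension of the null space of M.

2

Row reduce to echelon form.
R2 ← R2 − (1/3)·R1: [0, 2, 16/3, -7, 4, -1]
R3 ← R3 + R1: [0, -1, -6, 0, -4, 9]
R4 ← R4 − (5/3)·R1: [0, 2, 26/3, -5, 6, -8]
R3 ← R3 + (1/2)·R2: [0, 0, -10/3, -7/2, -2, 17/2]
R4 ← R4 − R2: [0, 0, 10/3, 2, 2, -7]
R4 ← R4 + R3: [0, 0, 0, -3/2, 0, 3/2]
4 nonzero rows, so rank(M) = 4.
M has 6 columns; by rank–nullity, nullity = 6 − 4 = 2.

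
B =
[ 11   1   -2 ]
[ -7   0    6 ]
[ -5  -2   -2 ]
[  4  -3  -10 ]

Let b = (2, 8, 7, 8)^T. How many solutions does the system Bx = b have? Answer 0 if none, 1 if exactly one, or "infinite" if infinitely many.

0

Row reduce the augmented matrix [B | b].
R2 ← R2 + (7/11)·R1: [0, 7/11, 52/11, 102/11]
R3 ← R3 + (5/11)·R1: [0, -17/11, -32/11, 87/11]
R4 ← R4 − (4/11)·R1: [0, -37/11, -102/11, 80/11]
R3 ← R3 + (17/7)·R2: [0, 0, 60/7, 213/7]
R4 ← R4 + (37/7)·R2: [0, 0, 110/7, 394/7]
R4 ← R4 − (11/6)·R3: [0, 0, 0, 1/2]
The echelon form has 4 nonzero rows; the last pivot sits in the augmented column, so rank(B) = 3 but rank([B|b]) = 4.
Since the ranks differ, the system is inconsistent.
It has no solutions.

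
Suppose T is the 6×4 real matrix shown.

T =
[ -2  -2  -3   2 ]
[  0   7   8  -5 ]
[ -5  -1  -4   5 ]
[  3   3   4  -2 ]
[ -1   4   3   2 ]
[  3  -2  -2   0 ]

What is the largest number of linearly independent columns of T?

4

Row reduce to echelon form.
R3 ← R3 − (5/2)·R1: [0, 4, 7/2, 0]
R4 ← R4 + (3/2)·R1: [0, 0, -1/2, 1]
R5 ← R5 − (1/2)·R1: [0, 5, 9/2, 1]
R6 ← R6 + (3/2)·R1: [0, -5, -13/2, 3]
R3 ← R3 − (4/7)·R2: [0, 0, -15/14, 20/7]
R5 ← R5 − (5/7)·R2: [0, 0, -17/14, 32/7]
R6 ← R6 + (5/7)·R2: [0, 0, -11/14, -4/7]
R4 ← R4 − (7/15)·R3: [0, 0, 0, -1/3]
R5 ← R5 − (17/15)·R3: [0, 0, 0, 4/3]
R6 ← R6 − (11/15)·R3: [0, 0, 0, -8/3]
R5 ← R5 + (4)·R4: [0, 0, 0, 0]
R6 ← R6 − (8)·R4: [0, 0, 0, 0]
Echelon form has 4 nonzero rows, so rank(T) = 4.
The rank gives the maximum number of linearly independent columns: 4.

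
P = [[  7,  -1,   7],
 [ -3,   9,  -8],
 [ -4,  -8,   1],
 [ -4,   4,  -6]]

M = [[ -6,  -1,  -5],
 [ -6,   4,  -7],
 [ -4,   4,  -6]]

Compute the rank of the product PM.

First compute PM:
[[-64,  17, -70],
 [ -4,   7,   0],
 [ 68, -24,  70],
 [ 24,  -4,  28]]
Now row reduce the product.
R2 ← R2 − (1/16)·R1: [0, 95/16, 35/8]
R3 ← R3 + (17/16)·R1: [0, -95/16, -35/8]
R4 ← R4 + (3/8)·R1: [0, 19/8, 7/4]
R3 ← R3 + R2: [0, 0, 0]
R4 ← R4 − (2/5)·R2: [0, 0, 0]
2 nonzero rows, so rank(PM) = 2.

2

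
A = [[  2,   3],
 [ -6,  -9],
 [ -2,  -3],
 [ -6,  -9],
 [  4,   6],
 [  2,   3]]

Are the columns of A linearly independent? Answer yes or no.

no

Row reduce A to echelon form.
R2 ← R2 + (3)·R1: [0, 0]
R3 ← R3 + R1: [0, 0]
R4 ← R4 + (3)·R1: [0, 0]
R5 ← R5 − (2)·R1: [0, 0]
R6 ← R6 − R1: [0, 0]
1 pivot among 2 columns.
Only 1 < 2 pivot columns, so the columns are linearly dependent.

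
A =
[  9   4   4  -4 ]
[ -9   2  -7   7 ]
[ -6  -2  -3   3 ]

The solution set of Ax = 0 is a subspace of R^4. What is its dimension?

2

Row reduce to echelon form.
R2 ← R2 + R1: [0, 6, -3, 3]
R3 ← R3 + (2/3)·R1: [0, 2/3, -1/3, 1/3]
R3 ← R3 − (1/9)·R2: [0, 0, 0, 0]
2 nonzero rows, so rank(A) = 2.
A has 4 columns; by rank–nullity, nullity = 4 − 2 = 2.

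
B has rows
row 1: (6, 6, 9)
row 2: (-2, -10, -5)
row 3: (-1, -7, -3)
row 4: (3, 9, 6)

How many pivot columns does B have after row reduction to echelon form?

Row reduce to echelon form.
R2 ← R2 + (1/3)·R1: [0, -8, -2]
R3 ← R3 + (1/6)·R1: [0, -6, -3/2]
R4 ← R4 − (1/2)·R1: [0, 6, 3/2]
R3 ← R3 − (3/4)·R2: [0, 0, 0]
R4 ← R4 + (3/4)·R2: [0, 0, 0]
Echelon form has 2 nonzero rows, so rank(B) = 2.
Each nonzero row contributes one pivot column: 2 pivot columns.

2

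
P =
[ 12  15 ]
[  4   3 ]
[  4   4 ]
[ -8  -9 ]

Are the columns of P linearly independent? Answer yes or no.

yes

Row reduce P to echelon form.
R2 ← R2 − (1/3)·R1: [0, -2]
R3 ← R3 − (1/3)·R1: [0, -1]
R4 ← R4 + (2/3)·R1: [0, 1]
R3 ← R3 − (1/2)·R2: [0, 0]
R4 ← R4 + (1/2)·R2: [0, 0]
2 pivots among 2 columns.
Every column is a pivot column, so the columns are linearly independent.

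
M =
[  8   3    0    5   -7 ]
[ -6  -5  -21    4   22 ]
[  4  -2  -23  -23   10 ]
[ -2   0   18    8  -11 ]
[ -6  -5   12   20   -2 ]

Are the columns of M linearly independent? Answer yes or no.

no

Row reduce M to echelon form.
R2 ← R2 + (3/4)·R1: [0, -11/4, -21, 31/4, 67/4]
R3 ← R3 − (1/2)·R1: [0, -7/2, -23, -51/2, 27/2]
R4 ← R4 + (1/4)·R1: [0, 3/4, 18, 37/4, -51/4]
R5 ← R5 + (3/4)·R1: [0, -11/4, 12, 95/4, -29/4]
R3 ← R3 − (14/11)·R2: [0, 0, 41/11, -389/11, -86/11]
R4 ← R4 + (3/11)·R2: [0, 0, 135/11, 125/11, -90/11]
R5 ← R5 − R2: [0, 0, 33, 16, -24]
R4 ← R4 − (135/41)·R3: [0, 0, 0, 5240/41, 720/41]
R5 ← R5 − (363/41)·R3: [0, 0, 0, 13493/41, 1854/41]
R5 ← R5 − (103/40)·R4: [0, 0, 0, 0, 0]
4 pivots among 5 columns.
Only 4 < 5 pivot columns, so the columns are linearly dependent.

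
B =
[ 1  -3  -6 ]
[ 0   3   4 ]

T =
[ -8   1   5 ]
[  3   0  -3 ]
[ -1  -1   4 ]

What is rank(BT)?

First compute BT:
[[-11,   7, -10],
 [  5,  -4,   7]]
Now row reduce the product.
R2 ← R2 + (5/11)·R1: [0, -9/11, 27/11]
2 nonzero rows, so rank(BT) = 2.

2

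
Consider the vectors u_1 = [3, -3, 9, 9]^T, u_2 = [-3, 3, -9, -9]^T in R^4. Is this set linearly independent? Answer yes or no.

Form the matrix with these vectors as rows and row reduce.
R2 ← R2 + R1: [0, 0, 0, 0]
1 nonzero row, so the 2 vectors span a space of dimension 1.
Since 1 < 2, the vectors are linearly dependent.

no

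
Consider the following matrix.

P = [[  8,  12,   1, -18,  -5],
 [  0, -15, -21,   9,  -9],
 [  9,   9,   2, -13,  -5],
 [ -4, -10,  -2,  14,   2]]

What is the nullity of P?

2

Row reduce to echelon form.
R3 ← R3 − (9/8)·R1: [0, -9/2, 7/8, 29/4, 5/8]
R4 ← R4 + (1/2)·R1: [0, -4, -3/2, 5, -1/2]
R3 ← R3 − (3/10)·R2: [0, 0, 287/40, 91/20, 133/40]
R4 ← R4 − (4/15)·R2: [0, 0, 41/10, 13/5, 19/10]
R4 ← R4 − (4/7)·R3: [0, 0, 0, 0, 0]
3 nonzero rows, so rank(P) = 3.
P has 5 columns; by rank–nullity, nullity = 5 − 3 = 2.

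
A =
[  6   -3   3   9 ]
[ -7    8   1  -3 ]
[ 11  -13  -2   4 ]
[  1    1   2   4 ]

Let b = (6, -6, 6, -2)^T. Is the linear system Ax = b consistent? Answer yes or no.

Row reduce the augmented matrix [A | b].
R2 ← R2 + (7/6)·R1: [0, 9/2, 9/2, 15/2, 1]
R3 ← R3 − (11/6)·R1: [0, -15/2, -15/2, -25/2, -5]
R4 ← R4 − (1/6)·R1: [0, 3/2, 3/2, 5/2, -3]
R3 ← R3 + (5/3)·R2: [0, 0, 0, 0, -10/3]
R4 ← R4 − (1/3)·R2: [0, 0, 0, 0, -10/3]
R4 ← R4 − R3: [0, 0, 0, 0, 0]
The echelon form has 3 nonzero rows; the last pivot sits in the augmented column, so rank(A) = 2 but rank([A|b]) = 3.
Since the ranks differ, the system is inconsistent.

no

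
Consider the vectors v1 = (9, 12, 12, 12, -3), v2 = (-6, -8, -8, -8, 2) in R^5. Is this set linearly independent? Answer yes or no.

Form the matrix with these vectors as rows and row reduce.
R2 ← R2 + (2/3)·R1: [0, 0, 0, 0, 0]
1 nonzero row, so the 2 vectors span a space of dimension 1.
Since 1 < 2, the vectors are linearly dependent.

no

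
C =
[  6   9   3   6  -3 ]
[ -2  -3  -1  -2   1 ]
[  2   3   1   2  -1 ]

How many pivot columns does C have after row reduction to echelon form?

Row reduce to echelon form.
R2 ← R2 + (1/3)·R1: [0, 0, 0, 0, 0]
R3 ← R3 − (1/3)·R1: [0, 0, 0, 0, 0]
Echelon form has 1 nonzero row, so rank(C) = 1.
Each nonzero row contributes one pivot column: 1 pivot columns.

1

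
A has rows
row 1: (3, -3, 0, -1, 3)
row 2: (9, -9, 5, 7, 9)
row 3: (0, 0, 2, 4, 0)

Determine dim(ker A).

Row reduce to echelon form.
R2 ← R2 − (3)·R1: [0, 0, 5, 10, 0]
R3 ← R3 − (2/5)·R2: [0, 0, 0, 0, 0]
2 nonzero rows, so rank(A) = 2.
A has 5 columns; by rank–nullity, nullity = 5 − 2 = 3.

3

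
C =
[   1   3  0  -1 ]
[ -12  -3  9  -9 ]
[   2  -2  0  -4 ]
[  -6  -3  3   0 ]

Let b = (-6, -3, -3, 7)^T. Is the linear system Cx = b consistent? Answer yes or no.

no

Row reduce the augmented matrix [C | b].
R2 ← R2 + (12)·R1: [0, 33, 9, -21, -75]
R3 ← R3 − (2)·R1: [0, -8, 0, -2, 9]
R4 ← R4 + (6)·R1: [0, 15, 3, -6, -29]
R3 ← R3 + (8/33)·R2: [0, 0, 24/11, -78/11, -101/11]
R4 ← R4 − (5/11)·R2: [0, 0, -12/11, 39/11, 56/11]
R4 ← R4 + (1/2)·R3: [0, 0, 0, 0, 1/2]
The echelon form has 4 nonzero rows; the last pivot sits in the augmented column, so rank(C) = 3 but rank([C|b]) = 4.
Since the ranks differ, the system is inconsistent.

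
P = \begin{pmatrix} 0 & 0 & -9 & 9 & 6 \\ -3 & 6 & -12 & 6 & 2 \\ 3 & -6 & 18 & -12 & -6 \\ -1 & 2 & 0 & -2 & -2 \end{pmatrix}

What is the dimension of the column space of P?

Row reduce to echelon form.
Swap R1 ↔ R2
R3 ← R3 + R1: [0, 0, 6, -6, -4]
R4 ← R4 − (1/3)·R1: [0, 0, 4, -4, -8/3]
R3 ← R3 + (2/3)·R2: [0, 0, 0, 0, 0]
R4 ← R4 + (4/9)·R2: [0, 0, 0, 0, 0]
Echelon form has 2 nonzero rows, so rank(P) = 2.
The column space has dimension equal to the rank: 2.

2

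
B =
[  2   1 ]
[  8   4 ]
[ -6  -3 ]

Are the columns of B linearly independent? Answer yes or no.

no

Row reduce B to echelon form.
R2 ← R2 − (4)·R1: [0, 0]
R3 ← R3 + (3)·R1: [0, 0]
1 pivot among 2 columns.
Only 1 < 2 pivot columns, so the columns are linearly dependent.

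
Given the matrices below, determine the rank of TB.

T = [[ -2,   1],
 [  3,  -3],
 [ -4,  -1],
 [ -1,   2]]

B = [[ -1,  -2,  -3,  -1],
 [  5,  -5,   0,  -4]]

2

First compute TB:
[[  7,  -1,   6,  -2],
 [-18,   9,  -9,   9],
 [ -1,  13,  12,   8],
 [ 11,  -8,   3,  -7]]
Now row reduce the product.
R2 ← R2 + (18/7)·R1: [0, 45/7, 45/7, 27/7]
R3 ← R3 + (1/7)·R1: [0, 90/7, 90/7, 54/7]
R4 ← R4 − (11/7)·R1: [0, -45/7, -45/7, -27/7]
R3 ← R3 − (2)·R2: [0, 0, 0, 0]
R4 ← R4 + R2: [0, 0, 0, 0]
2 nonzero rows, so rank(TB) = 2.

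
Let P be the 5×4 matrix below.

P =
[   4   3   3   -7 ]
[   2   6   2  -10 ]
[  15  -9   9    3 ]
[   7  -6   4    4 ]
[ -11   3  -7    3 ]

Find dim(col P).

2

Row reduce to echelon form.
R2 ← R2 − (1/2)·R1: [0, 9/2, 1/2, -13/2]
R3 ← R3 − (15/4)·R1: [0, -81/4, -9/4, 117/4]
R4 ← R4 − (7/4)·R1: [0, -45/4, -5/4, 65/4]
R5 ← R5 + (11/4)·R1: [0, 45/4, 5/4, -65/4]
R3 ← R3 + (9/2)·R2: [0, 0, 0, 0]
R4 ← R4 + (5/2)·R2: [0, 0, 0, 0]
R5 ← R5 − (5/2)·R2: [0, 0, 0, 0]
Echelon form has 2 nonzero rows, so rank(P) = 2.
The column space has dimension equal to the rank: 2.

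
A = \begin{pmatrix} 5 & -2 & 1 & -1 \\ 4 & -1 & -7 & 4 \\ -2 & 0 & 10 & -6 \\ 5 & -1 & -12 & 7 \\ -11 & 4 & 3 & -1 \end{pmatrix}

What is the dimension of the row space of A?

Row reduce to echelon form.
R2 ← R2 − (4/5)·R1: [0, 3/5, -39/5, 24/5]
R3 ← R3 + (2/5)·R1: [0, -4/5, 52/5, -32/5]
R4 ← R4 − R1: [0, 1, -13, 8]
R5 ← R5 + (11/5)·R1: [0, -2/5, 26/5, -16/5]
R3 ← R3 + (4/3)·R2: [0, 0, 0, 0]
R4 ← R4 − (5/3)·R2: [0, 0, 0, 0]
R5 ← R5 + (2/3)·R2: [0, 0, 0, 0]
Echelon form has 2 nonzero rows, so rank(A) = 2.
The row space has dimension equal to the rank: 2.

2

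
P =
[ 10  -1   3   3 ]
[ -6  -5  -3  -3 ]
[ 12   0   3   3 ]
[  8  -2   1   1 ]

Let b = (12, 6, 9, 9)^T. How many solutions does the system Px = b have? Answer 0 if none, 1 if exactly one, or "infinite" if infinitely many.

Row reduce the augmented matrix [P | b].
R2 ← R2 + (3/5)·R1: [0, -28/5, -6/5, -6/5, 66/5]
R3 ← R3 − (6/5)·R1: [0, 6/5, -3/5, -3/5, -27/5]
R4 ← R4 − (4/5)·R1: [0, -6/5, -7/5, -7/5, -3/5]
R3 ← R3 + (3/14)·R2: [0, 0, -6/7, -6/7, -18/7]
R4 ← R4 − (3/14)·R2: [0, 0, -8/7, -8/7, -24/7]
R4 ← R4 − (4/3)·R3: [0, 0, 0, 0, 0]
The echelon form has 3 nonzero rows, and every pivot lies in the first 4 columns, so rank(P) = rank([P|b]) = 3.
The system is consistent.
rank = 3 < 4 unknowns, so there are infinitely many solutions.

infinite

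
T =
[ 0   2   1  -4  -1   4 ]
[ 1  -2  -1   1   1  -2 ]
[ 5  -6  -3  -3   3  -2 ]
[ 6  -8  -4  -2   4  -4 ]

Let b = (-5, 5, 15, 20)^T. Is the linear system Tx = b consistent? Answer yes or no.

yes

Row reduce the augmented matrix [T | b].
Swap R1 ↔ R2
R3 ← R3 − (5)·R1: [0, 4, 2, -8, -2, 8, -10]
R4 ← R4 − (6)·R1: [0, 4, 2, -8, -2, 8, -10]
R3 ← R3 − (2)·R2: [0, 0, 0, 0, 0, 0, 0]
R4 ← R4 − (2)·R2: [0, 0, 0, 0, 0, 0, 0]
The echelon form has 2 nonzero rows, and every pivot lies in the first 6 columns, so rank(T) = rank([T|b]) = 2.
The system is consistent.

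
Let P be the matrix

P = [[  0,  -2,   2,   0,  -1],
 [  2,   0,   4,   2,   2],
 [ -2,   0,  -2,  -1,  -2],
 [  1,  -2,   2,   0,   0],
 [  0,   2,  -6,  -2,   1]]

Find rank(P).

3

Row reduce to echelon form.
Swap R1 ↔ R2
R3 ← R3 + R1: [0, 0, 2, 1, 0]
R4 ← R4 − (1/2)·R1: [0, -2, 0, -1, -1]
R4 ← R4 − R2: [0, 0, -2, -1, 0]
R5 ← R5 + R2: [0, 0, -4, -2, 0]
R4 ← R4 + R3: [0, 0, 0, 0, 0]
R5 ← R5 + (2)·R3: [0, 0, 0, 0, 0]
Echelon form has 3 nonzero rows, so rank(P) = 3.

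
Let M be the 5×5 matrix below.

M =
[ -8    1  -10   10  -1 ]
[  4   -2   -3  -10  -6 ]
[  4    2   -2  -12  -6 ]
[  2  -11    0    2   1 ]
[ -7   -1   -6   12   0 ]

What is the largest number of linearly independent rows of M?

Row reduce to echelon form.
R2 ← R2 + (1/2)·R1: [0, -3/2, -8, -5, -13/2]
R3 ← R3 + (1/2)·R1: [0, 5/2, -7, -7, -13/2]
R4 ← R4 + (1/4)·R1: [0, -43/4, -5/2, 9/2, 3/4]
R5 ← R5 − (7/8)·R1: [0, -15/8, 11/4, 13/4, 7/8]
R3 ← R3 + (5/3)·R2: [0, 0, -61/3, -46/3, -52/3]
R4 ← R4 − (43/6)·R2: [0, 0, 329/6, 121/3, 142/3]
R5 ← R5 − (5/4)·R2: [0, 0, 51/4, 19/2, 9]
R4 ← R4 + (329/122)·R3: [0, 0, 0, -62/61, 36/61]
R5 ← R5 + (153/244)·R3: [0, 0, 0, -7/61, -114/61]
R5 ← R5 − (7/62)·R4: [0, 0, 0, 0, -60/31]
Echelon form has 5 nonzero rows, so rank(M) = 5.
The rank gives the maximum number of linearly independent rows: 5.

5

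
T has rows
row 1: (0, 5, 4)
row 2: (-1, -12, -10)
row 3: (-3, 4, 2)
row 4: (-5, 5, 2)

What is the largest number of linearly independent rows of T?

Row reduce to echelon form.
Swap R1 ↔ R2
R3 ← R3 − (3)·R1: [0, 40, 32]
R4 ← R4 − (5)·R1: [0, 65, 52]
R3 ← R3 − (8)·R2: [0, 0, 0]
R4 ← R4 − (13)·R2: [0, 0, 0]
Echelon form has 2 nonzero rows, so rank(T) = 2.
The rank gives the maximum number of linearly independent rows: 2.

2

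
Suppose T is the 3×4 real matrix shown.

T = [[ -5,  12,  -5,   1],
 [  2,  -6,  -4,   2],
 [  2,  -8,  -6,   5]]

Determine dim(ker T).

Row reduce to echelon form.
R2 ← R2 + (2/5)·R1: [0, -6/5, -6, 12/5]
R3 ← R3 + (2/5)·R1: [0, -16/5, -8, 27/5]
R3 ← R3 − (8/3)·R2: [0, 0, 8, -1]
3 nonzero rows, so rank(T) = 3.
T has 4 columns; by rank–nullity, nullity = 4 − 3 = 1.

1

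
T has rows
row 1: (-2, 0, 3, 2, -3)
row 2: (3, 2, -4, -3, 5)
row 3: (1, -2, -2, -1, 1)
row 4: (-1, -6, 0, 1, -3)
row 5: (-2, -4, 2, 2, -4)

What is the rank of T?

Row reduce to echelon form.
R2 ← R2 + (3/2)·R1: [0, 2, 1/2, 0, 1/2]
R3 ← R3 + (1/2)·R1: [0, -2, -1/2, 0, -1/2]
R4 ← R4 − (1/2)·R1: [0, -6, -3/2, 0, -3/2]
R5 ← R5 − R1: [0, -4, -1, 0, -1]
R3 ← R3 + R2: [0, 0, 0, 0, 0]
R4 ← R4 + (3)·R2: [0, 0, 0, 0, 0]
R5 ← R5 + (2)·R2: [0, 0, 0, 0, 0]
Echelon form has 2 nonzero rows, so rank(T) = 2.

2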